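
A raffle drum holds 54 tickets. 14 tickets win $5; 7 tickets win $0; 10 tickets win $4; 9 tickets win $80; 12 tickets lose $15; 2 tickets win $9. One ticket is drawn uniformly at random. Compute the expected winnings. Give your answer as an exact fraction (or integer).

334/27 dollars

E[payout] = (14/54)·5 + (7/54)·0 + (10/54)·4 + (9/54)·80 + (12/54)·(-15) + (2/54)·9 = 334/27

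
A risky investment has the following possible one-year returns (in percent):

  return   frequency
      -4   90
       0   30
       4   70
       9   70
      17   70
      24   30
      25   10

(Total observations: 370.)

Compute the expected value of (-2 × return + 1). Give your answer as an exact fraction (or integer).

Total = 370, so P(return=-4) = 90/370, etc.
E[-2x+1] = (9/37)·9 + (3/37)·1 + (7/37)·(-7) + (7/37)·(-17) + (7/37)·(-33) + (3/37)·(-47) + (1/37)·(-49)
     = -505/37

-505/37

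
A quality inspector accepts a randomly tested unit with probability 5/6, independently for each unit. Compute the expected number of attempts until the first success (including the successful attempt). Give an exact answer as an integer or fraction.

For a geometric distribution, E[trials] = 1/p = 1/(5/6) = 6/5.

6/5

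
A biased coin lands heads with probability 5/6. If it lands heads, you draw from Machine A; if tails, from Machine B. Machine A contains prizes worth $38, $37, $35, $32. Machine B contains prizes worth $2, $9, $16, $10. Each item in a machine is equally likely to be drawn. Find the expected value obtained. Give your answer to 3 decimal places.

E[X | Machine A] = (38 + 37 + 35 + 32)/4 = 71/2
E[X | Machine B] = (2 + 9 + 16 + 10)/4 = 37/4
E[X] = (5/6)·71/2 + (1/6)·37/4 = 249/8 ≈ 31.125

$31.125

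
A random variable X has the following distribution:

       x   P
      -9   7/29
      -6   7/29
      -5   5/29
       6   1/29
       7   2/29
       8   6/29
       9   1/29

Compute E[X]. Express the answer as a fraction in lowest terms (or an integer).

-53/29

E[X] = (7/29)·(-9) + (7/29)·(-6) + (5/29)·(-5) + (1/29)·6 + (2/29)·7 + (6/29)·8 + (1/29)·9
     = -53/29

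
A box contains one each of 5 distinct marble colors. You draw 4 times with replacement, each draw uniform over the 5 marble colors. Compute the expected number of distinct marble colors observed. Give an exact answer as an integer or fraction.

369/125

Let Xⱼ=1 if type j appears at least once. P(Xⱼ=1) = 1 − ((5−1)/5)^4 = 369/625.
E[#distinct] = 5·369/625 = 369/125.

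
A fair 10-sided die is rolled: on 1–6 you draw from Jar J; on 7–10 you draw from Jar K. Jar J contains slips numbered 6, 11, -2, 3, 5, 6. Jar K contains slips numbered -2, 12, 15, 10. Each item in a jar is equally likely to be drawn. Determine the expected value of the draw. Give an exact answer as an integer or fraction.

E[X | Jar J] = (6 + 11 − 2 + 3 + 5 + 6)/6 = 29/6
E[X | Jar K] = (-2 + 12 + 15 + 10)/4 = 35/4
E[X] = (3/5)·29/6 + (2/5)·35/4 = 32/5

32/5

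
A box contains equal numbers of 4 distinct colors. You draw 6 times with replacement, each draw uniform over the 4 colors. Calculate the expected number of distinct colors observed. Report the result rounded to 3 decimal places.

Let Xⱼ=1 if type j appears at least once. P(Xⱼ=1) = 1 − ((4−1)/4)^6 = 3367/4096.
E[#distinct] = 4·3367/4096 = 3367/1024.
≈ 3.288

3.288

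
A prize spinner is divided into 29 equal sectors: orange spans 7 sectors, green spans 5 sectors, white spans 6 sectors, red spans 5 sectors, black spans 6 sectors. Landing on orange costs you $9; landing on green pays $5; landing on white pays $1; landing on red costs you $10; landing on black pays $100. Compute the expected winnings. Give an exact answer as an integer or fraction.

518/29 dollars

E[payout] = (7/29)·(-9) + (5/29)·5 + (6/29)·1 + (5/29)·(-10) + (6/29)·100 = 518/29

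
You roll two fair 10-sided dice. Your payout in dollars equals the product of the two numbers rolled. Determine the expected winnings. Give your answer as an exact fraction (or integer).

121/4 dollars

Distribution of the product of the two numbers rolled: 1 w.p. 1/100, 2 w.p. 1/50, 3 w.p. 1/50, 4 w.p. 3/100, 5 w.p. 1/50, 6 w.p. 1/25, …
E[payout] = (1/100)·1 + (1/50)·2 + (1/50)·3 + (3/100)·4 + (1/50)·5 + (1/25)·6 + (1/50)·7 + (1/25)·8 + (3/100)·9 + (1/25)·10 + (1/25)·12 + (1/50)·14 + (1/50)·15 + (3/100)·16 + (1/25)·18 + (1/25)·20 + (1/50)·21 + (1/25)·24 + (1/100)·25 + (1/50)·27 + (1/50)·28 + (1/25)·30 + (1/50)·32 + (1/50)·35 + (3/100)·36 + (1/25)·40 + (1/50)·42 + (1/50)·45 + (1/50)·48 + (1/100)·49 + (1/50)·50 + (1/50)·54 + (1/50)·56 + (1/50)·60 + (1/50)·63 + (1/100)·64 + (1/50)·70 + (1/50)·72 + (1/50)·80 + (1/100)·81 + (1/50)·90 + (1/100)·100 = 121/4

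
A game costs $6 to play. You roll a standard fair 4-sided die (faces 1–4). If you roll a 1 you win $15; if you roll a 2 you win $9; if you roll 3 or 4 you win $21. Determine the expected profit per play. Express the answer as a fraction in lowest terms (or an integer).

E[payout] = (1/4)·9 + (1/4)·15 + (1/2)·21 = 33/2
Expected profit = 33/2 − 6 = 21/2

21/2 dollars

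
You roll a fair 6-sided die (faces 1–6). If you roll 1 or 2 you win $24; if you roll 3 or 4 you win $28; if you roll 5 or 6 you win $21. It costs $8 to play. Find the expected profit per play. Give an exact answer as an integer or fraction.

49/3 dollars

E[payout] = (1/3)·21 + (1/3)·24 + (1/3)·28 = 73/3
Expected profit = 73/3 − 8 = 49/3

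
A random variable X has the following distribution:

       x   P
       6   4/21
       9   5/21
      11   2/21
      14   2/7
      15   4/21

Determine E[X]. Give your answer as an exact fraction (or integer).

235/21

E[X] = (4/21)·6 + (5/21)·9 + (2/21)·11 + (2/7)·14 + (4/21)·15
     = 235/21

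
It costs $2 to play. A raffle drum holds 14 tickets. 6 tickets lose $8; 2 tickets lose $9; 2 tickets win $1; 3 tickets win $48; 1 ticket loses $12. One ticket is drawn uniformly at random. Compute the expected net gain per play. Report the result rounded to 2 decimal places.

$2.86

E[payout] = (6/14)·(-8) + (2/14)·(-9) + (2/14)·1 + (3/14)·48 + (1/14)·(-12) = 34/7
Expected profit = 34/7 − 2 = 20/7 ≈ $2.86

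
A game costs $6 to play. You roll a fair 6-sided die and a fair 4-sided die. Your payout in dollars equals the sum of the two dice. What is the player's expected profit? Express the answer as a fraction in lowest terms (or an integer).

Distribution of the sum of the two dice: 2 w.p. 1/24, 3 w.p. 1/12, 4 w.p. 1/8, 5 w.p. 1/6, 6 w.p. 1/6, 7 w.p. 1/6, …
E[payout] = (1/24)·2 + (1/12)·3 + (1/8)·4 + (1/6)·5 + (1/6)·6 + (1/6)·7 + (1/8)·8 + (1/12)·9 + (1/24)·10 = 6
Expected profit = 6 − 6 = 0

$0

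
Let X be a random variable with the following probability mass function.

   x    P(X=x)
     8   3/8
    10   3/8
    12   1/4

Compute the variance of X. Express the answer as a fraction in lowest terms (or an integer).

39/16

E[X] = (3/8)·8 + (3/8)·10 + (1/4)·12 = 39/4
E[X²] = (3/8)·64 + (3/8)·100 + (1/4)·144 = 195/2
Var(X) = 195/2 − (39/4)² = 39/16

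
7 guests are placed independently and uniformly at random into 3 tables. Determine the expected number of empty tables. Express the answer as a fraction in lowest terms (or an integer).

128/729

Let Xⱼ=1 if table j is empty. P(Xⱼ=1) = ((3-1)/3)^7 = 128/2187.
By linearity, E[#empty] = 3·128/2187 = 128/729.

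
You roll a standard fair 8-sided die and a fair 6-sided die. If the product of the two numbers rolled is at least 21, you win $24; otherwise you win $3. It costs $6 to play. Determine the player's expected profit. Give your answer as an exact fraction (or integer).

E[payout] = (17/24)·3 + (7/24)·24 = 73/8
Expected profit = 73/8 − 6 = 25/8

25/8 dollars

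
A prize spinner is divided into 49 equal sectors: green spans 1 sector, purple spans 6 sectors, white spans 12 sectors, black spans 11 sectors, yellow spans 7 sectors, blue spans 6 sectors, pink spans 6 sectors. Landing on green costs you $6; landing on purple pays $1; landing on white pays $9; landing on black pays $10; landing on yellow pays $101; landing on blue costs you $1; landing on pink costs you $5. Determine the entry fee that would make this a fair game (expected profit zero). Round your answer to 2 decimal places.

$18.14

E[payout] = (1/49)·(-6) + (6/49)·1 + (12/49)·9 + (11/49)·10 + (7/49)·101 + (6/49)·(-1) + (6/49)·(-5) = 127/7
Fair fee = E[payout] = 127/7 ≈ $18.14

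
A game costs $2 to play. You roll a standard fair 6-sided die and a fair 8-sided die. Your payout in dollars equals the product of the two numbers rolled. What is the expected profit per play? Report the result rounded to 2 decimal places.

$13.75

Distribution of the product of the two numbers rolled: 1 w.p. 1/48, 2 w.p. 1/24, 3 w.p. 1/24, 4 w.p. 1/16, 5 w.p. 1/24, 6 w.p. 1/12, …
E[payout] = (1/48)·1 + (1/24)·2 + (1/24)·3 + (1/16)·4 + (1/24)·5 + (1/12)·6 + (1/48)·7 + (1/16)·8 + (1/48)·9 + (1/24)·10 + (1/12)·12 + (1/48)·14 + (1/24)·15 + (1/24)·16 + (1/24)·18 + (1/24)·20 + (1/48)·21 + (1/16)·24 + (1/48)·25 + (1/48)·28 + (1/24)·30 + (1/48)·32 + (1/48)·35 + (1/48)·36 + (1/48)·40 + (1/48)·42 + (1/48)·48 = 63/4
Expected profit = 63/4 − 2 = 55/4 ≈ $13.75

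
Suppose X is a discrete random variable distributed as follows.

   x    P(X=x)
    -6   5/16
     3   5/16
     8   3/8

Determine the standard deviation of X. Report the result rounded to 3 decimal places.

5.815

E[X] = 33/16, E[X²] = 609/16
Var(X) = E[X²] − (E[X])² = 609/16 − 1089/256 = 8655/256
SD(X) = √(8655/256) ≈ 5.815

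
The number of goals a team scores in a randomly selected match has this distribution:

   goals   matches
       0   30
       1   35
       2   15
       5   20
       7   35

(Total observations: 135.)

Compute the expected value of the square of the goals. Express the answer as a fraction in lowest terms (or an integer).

Total = 135, so P(goals=0) = 30/135, etc.
E[X²] = (2/9)·0 + (7/27)·1 + (1/9)·4 + (4/27)·25 + (7/27)·49
     = 154/9

154/9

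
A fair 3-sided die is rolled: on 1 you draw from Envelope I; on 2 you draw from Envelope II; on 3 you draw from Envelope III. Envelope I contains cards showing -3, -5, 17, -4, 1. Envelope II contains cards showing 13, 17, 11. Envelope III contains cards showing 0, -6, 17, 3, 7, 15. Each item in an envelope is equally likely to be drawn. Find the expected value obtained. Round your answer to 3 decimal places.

E[X | Envelope I] = (-3 − 5 + 17 − 4 + 1)/5 = 6/5
E[X | Envelope II] = (13 + 17 + 11)/3 = 41/3
E[X | Envelope III] = (0 − 6 + 17 + 3 + 7 + 15)/6 = 6
E[X] = (1/3)·6/5 + (1/3)·41/3 + (1/3)·6 = 313/45 ≈ 6.956

6.956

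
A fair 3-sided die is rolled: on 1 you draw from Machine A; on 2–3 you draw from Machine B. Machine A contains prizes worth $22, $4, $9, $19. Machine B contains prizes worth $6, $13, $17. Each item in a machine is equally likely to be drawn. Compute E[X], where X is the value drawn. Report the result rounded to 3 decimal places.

$12.500

E[X | Machine A] = (22 + 4 + 9 + 19)/4 = 27/2
E[X | Machine B] = (6 + 13 + 17)/3 = 12
E[X] = (1/3)·27/2 + (2/3)·12 = 25/2 ≈ 12.500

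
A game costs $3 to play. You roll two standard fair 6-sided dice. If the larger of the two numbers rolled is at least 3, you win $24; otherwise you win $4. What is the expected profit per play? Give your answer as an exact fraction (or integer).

E[payout] = (1/9)·4 + (8/9)·24 = 196/9
Expected profit = 196/9 − 3 = 169/9

169/9 dollars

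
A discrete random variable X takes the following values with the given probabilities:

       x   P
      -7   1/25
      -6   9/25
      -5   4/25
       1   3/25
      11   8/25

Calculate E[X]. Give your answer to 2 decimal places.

0.40

E[X] = (1/25)·(-7) + (9/25)·(-6) + (4/25)·(-5) + (3/25)·1 + (8/25)·11
     = 2/5 ≈ 0.40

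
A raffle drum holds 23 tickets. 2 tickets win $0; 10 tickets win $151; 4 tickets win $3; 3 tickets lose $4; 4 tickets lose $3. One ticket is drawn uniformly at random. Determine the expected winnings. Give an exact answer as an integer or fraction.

1498/23 dollars

E[payout] = (2/23)·0 + (10/23)·151 + (4/23)·3 + (3/23)·(-4) + (4/23)·(-3) = 1498/23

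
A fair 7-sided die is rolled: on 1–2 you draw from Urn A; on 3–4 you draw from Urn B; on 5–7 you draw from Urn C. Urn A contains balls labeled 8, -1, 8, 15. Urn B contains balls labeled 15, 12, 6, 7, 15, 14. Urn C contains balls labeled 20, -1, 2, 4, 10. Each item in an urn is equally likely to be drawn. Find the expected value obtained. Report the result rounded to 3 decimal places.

E[X | Urn A] = (8 − 1 + 8 + 15)/4 = 15/2
E[X | Urn B] = (15 + 12 + 6 + 7 + 15 + 14)/6 = 23/2
E[X | Urn C] = (20 − 1 + 2 + 4 + 10)/5 = 7
E[X] = (2/7)·15/2 + (2/7)·23/2 + (3/7)·7 = 59/7 ≈ 8.429

8.429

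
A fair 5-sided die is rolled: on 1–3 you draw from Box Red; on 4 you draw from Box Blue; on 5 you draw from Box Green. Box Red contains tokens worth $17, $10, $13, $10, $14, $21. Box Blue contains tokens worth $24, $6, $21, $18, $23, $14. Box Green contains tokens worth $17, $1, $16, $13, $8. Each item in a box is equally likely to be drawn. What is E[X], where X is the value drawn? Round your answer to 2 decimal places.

E[X | Box Red] = (17 + 10 + 13 + 10 + 14 + 21)/6 = 85/6
E[X | Box Blue] = (24 + 6 + 21 + 18 + 23 + 14)/6 = 53/3
E[X | Box Green] = (17 + 1 + 16 + 13 + 8)/5 = 11
E[X] = (3/5)·85/6 + (1/5)·53/3 + (1/5)·11 = 427/30 ≈ 14.23

$14.23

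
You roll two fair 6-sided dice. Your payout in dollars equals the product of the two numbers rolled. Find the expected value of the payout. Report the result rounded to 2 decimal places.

$12.25

Distribution of the product of the two numbers rolled: 1 w.p. 1/36, 2 w.p. 1/18, 3 w.p. 1/18, 4 w.p. 1/12, 5 w.p. 1/18, 6 w.p. 1/9, …
E[payout] = (1/36)·1 + (1/18)·2 + (1/18)·3 + (1/12)·4 + (1/18)·5 + (1/9)·6 + (1/18)·8 + (1/36)·9 + (1/18)·10 + (1/9)·12 + (1/18)·15 + (1/36)·16 + (1/18)·18 + (1/18)·20 + (1/18)·24 + (1/36)·25 + (1/18)·30 + (1/36)·36 = 49/4
≈ $12.25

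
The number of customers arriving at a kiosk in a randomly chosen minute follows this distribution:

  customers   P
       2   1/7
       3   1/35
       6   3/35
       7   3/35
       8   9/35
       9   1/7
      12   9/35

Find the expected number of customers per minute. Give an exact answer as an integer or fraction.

E[X] = (1/7)·2 + (1/35)·3 + (3/35)·6 + (3/35)·7 + (9/35)·8 + (1/7)·9 + (9/35)·12
     = 277/35

277/35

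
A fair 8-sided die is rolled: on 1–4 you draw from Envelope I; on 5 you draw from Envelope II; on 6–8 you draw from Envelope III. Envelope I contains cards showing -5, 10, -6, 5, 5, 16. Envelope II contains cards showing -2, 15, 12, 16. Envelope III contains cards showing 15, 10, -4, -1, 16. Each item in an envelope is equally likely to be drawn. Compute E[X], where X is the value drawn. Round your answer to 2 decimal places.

E[X | Envelope I] = (-5 + 10 − 6 + 5 + 5 + 16)/6 = 25/6
E[X | Envelope II] = (-2 + 15 + 12 + 16)/4 = 41/4
E[X | Envelope III] = (15 + 10 − 4 − 1 + 16)/5 = 36/5
E[X] = (1/2)·25/6 + (1/8)·41/4 + (3/8)·36/5 = 2911/480 ≈ 6.06

6.06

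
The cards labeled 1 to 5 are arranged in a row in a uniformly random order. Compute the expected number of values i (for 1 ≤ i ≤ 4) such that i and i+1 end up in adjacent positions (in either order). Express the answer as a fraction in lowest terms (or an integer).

8/5

For each i ∈ {1,…,4}, let Xᵢ = 1 if i and i+1 are adjacent. P(Xᵢ=1) = 2·(5−1)!/5! = 2/5.
By linearity, E[ΣXᵢ] = (4)·(2/5) = 8/5.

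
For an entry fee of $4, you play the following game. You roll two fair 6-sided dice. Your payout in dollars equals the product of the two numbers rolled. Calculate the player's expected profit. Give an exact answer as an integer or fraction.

33/4 dollars

Distribution of the product of the two numbers rolled: 1 w.p. 1/36, 2 w.p. 1/18, 3 w.p. 1/18, 4 w.p. 1/12, 5 w.p. 1/18, 6 w.p. 1/9, …
E[payout] = (1/36)·1 + (1/18)·2 + (1/18)·3 + (1/12)·4 + (1/18)·5 + (1/9)·6 + (1/18)·8 + (1/36)·9 + (1/18)·10 + (1/9)·12 + (1/18)·15 + (1/36)·16 + (1/18)·18 + (1/18)·20 + (1/18)·24 + (1/36)·25 + (1/18)·30 + (1/36)·36 = 49/4
Expected profit = 49/4 − 4 = 33/4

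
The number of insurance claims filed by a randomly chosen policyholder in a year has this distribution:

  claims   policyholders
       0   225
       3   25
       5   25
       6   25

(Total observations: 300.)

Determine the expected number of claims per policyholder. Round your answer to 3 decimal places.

Total = 300, so P(claims=0) = 225/300, etc.
E[X] = (3/4)·0 + (1/12)·3 + (1/12)·5 + (1/12)·6
     = 7/6 ≈ 1.167

1.167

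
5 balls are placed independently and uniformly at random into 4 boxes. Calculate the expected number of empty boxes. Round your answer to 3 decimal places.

Let Xⱼ=1 if box j is empty. P(Xⱼ=1) = ((4-1)/4)^5 = 243/1024.
By linearity, E[#empty] = 4·243/1024 = 243/256.
≈ 0.949

0.949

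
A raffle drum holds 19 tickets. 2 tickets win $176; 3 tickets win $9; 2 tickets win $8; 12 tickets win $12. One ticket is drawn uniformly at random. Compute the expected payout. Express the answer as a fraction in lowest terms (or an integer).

E[payout] = (2/19)·176 + (3/19)·9 + (2/19)·8 + (12/19)·12 = 539/19

539/19 dollars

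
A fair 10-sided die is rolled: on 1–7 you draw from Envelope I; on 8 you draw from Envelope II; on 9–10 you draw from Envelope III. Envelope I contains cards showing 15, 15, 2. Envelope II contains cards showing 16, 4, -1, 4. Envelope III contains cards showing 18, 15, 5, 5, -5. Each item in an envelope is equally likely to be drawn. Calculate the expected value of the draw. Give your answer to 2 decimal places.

E[X | Envelope I] = (15 + 15 + 2)/3 = 32/3
E[X | Envelope II] = (16 + 4 − 1 + 4)/4 = 23/4
E[X | Envelope III] = (18 + 15 + 5 + 5 − 5)/5 = 38/5
E[X] = (7/10)·32/3 + (1/10)·23/4 + (1/5)·38/5 = 5737/600 ≈ 9.56

9.56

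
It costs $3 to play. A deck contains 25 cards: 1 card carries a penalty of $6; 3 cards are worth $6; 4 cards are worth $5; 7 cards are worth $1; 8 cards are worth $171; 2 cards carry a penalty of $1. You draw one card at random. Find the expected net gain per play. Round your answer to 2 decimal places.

$53.20

E[payout] = (1/25)·(-6) + (3/25)·6 + (4/25)·5 + (7/25)·1 + (8/25)·171 + (2/25)·(-1) = 281/5
Expected profit = 281/5 − 3 = 266/5 ≈ $53.20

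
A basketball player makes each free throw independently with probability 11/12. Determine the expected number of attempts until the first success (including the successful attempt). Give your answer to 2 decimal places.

For a geometric distribution, E[trials] = 1/p = 1/(11/12) = 12/11.
≈ 1.09

1.09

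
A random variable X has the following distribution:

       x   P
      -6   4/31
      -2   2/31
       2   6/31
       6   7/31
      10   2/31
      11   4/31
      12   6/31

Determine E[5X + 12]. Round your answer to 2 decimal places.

E[5x+12] = (4/31)·(-18) + (2/31)·2 + (6/31)·22 + (7/31)·42 + (2/31)·62 + (4/31)·67 + (6/31)·72
     = 1182/31 ≈ 38.13

38.13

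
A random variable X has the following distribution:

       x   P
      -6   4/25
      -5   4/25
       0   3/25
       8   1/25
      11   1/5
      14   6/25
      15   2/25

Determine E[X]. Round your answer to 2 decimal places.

E[X] = (4/25)·(-6) + (4/25)·(-5) + (3/25)·0 + (1/25)·8 + (1/5)·11 + (6/25)·14 + (2/25)·15
     = 133/25 ≈ 5.32

5.32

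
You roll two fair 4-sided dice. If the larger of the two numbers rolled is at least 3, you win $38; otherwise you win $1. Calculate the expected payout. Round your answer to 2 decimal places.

$28.75

E[payout] = (1/4)·1 + (3/4)·38 = 115/4
≈ $28.75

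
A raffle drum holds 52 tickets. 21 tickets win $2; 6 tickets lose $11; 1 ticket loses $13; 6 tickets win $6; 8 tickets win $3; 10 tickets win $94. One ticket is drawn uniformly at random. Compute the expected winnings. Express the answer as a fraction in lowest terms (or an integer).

963/52 dollars

E[payout] = (21/52)·2 + (6/52)·(-11) + (1/52)·(-13) + (6/52)·6 + (8/52)·3 + (10/52)·94 = 963/52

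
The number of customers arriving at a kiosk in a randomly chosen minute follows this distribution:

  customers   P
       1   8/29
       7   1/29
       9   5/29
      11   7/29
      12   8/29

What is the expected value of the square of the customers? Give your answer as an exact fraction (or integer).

E[X²] = (8/29)·1 + (1/29)·49 + (5/29)·81 + (7/29)·121 + (8/29)·144
     = 2461/29

2461/29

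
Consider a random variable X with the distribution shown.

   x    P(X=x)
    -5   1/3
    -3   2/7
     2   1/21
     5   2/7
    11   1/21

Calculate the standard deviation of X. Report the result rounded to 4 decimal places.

4.8758

E[X] = -10/21, E[X²] = 24
Var(X) = E[X²] − (E[X])² = 24 − 100/441 = 10484/441
SD(X) = √(10484/441) ≈ 4.8758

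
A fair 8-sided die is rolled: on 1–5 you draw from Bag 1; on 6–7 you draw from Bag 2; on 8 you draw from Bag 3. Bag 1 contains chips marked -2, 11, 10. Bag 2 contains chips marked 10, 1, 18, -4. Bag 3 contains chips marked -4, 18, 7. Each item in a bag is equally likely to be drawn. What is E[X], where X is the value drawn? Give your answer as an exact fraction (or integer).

E[X | Bag 1] = (-2 + 11 + 10)/3 = 19/3
E[X | Bag 2] = (10 + 1 + 18 − 4)/4 = 25/4
E[X | Bag 3] = (-4 + 18 + 7)/3 = 7
E[X] = (5/8)·19/3 + (1/4)·25/4 + (1/8)·7 = 307/48

307/48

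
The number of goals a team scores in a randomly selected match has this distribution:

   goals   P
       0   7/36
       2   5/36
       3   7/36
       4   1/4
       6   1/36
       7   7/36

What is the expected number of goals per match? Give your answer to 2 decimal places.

E[X] = (7/36)·0 + (5/36)·2 + (7/36)·3 + (1/4)·4 + (1/36)·6 + (7/36)·7
     = 61/18 ≈ 3.39

3.39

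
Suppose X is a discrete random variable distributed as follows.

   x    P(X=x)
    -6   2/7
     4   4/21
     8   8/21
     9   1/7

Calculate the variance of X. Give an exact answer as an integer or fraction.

E[X] = (2/7)·(-6) + (4/21)·4 + (8/21)·8 + (1/7)·9 = 71/21
E[X²] = (2/7)·36 + (4/21)·16 + (8/21)·64 + (1/7)·81 = 345/7
Var(X) = 345/7 − (71/21)² = 16694/441

16694/441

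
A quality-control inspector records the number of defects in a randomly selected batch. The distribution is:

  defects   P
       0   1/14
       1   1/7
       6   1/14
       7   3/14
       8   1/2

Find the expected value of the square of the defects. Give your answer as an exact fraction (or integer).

633/14

E[X²] = (1/14)·0 + (1/7)·1 + (1/14)·36 + (3/14)·49 + (1/2)·64
     = 633/14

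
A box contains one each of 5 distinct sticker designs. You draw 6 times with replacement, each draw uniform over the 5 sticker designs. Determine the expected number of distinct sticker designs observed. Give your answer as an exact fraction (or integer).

Let Xⱼ=1 if type j appears at least once. P(Xⱼ=1) = 1 − ((5−1)/5)^6 = 11529/15625.
E[#distinct] = 5·11529/15625 = 11529/3125.

11529/3125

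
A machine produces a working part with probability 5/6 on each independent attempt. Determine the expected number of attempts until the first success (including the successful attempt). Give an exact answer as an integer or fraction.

For a geometric distribution, E[trials] = 1/p = 1/(5/6) = 6/5.

6/5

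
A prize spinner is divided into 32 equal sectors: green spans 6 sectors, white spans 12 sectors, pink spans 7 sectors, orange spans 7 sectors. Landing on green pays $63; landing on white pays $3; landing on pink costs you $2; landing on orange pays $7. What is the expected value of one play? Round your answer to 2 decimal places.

E[payout] = (6/32)·63 + (12/32)·3 + (7/32)·(-2) + (7/32)·7 = 449/32
≈ $14.03

$14.03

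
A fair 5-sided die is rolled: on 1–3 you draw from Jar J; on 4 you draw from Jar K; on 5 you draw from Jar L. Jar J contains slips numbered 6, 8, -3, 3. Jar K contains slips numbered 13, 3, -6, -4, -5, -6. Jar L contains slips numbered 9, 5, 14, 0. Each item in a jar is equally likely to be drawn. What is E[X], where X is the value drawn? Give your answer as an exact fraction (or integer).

10/3

E[X | Jar J] = (6 + 8 − 3 + 3)/4 = 7/2
E[X | Jar K] = (13 + 3 − 6 − 4 − 5 − 6)/6 = -5/6
E[X | Jar L] = (9 + 5 + 14 + 0)/4 = 7
E[X] = (3/5)·7/2 + (1/5)·(-5/6) + (1/5)·7 = 10/3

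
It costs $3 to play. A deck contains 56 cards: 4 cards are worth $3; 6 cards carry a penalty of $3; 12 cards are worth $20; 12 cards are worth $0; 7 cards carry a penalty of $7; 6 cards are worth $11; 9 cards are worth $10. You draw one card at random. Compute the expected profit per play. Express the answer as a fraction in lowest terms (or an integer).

E[payout] = (4/56)·3 + (6/56)·(-3) + (12/56)·20 + (12/56)·0 + (7/56)·(-7) + (6/56)·11 + (9/56)·10 = 341/56
Expected profit = 341/56 − 3 = 173/56

173/56 dollars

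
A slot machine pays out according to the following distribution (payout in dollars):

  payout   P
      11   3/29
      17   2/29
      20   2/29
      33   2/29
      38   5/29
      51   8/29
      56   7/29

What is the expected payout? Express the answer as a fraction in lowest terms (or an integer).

E[X] = (3/29)·11 + (2/29)·17 + (2/29)·20 + (2/29)·33 + (5/29)·38 + (8/29)·51 + (7/29)·56
     = 1163/29

1163/29 dollars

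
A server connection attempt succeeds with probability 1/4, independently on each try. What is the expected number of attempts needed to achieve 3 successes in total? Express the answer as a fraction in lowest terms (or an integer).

12

By linearity (sum of 3 independent geometric waits), E[trials] = 3/p = 3/(1/4) = 12.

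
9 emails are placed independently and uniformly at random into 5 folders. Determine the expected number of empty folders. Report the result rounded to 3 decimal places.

Let Xⱼ=1 if folder j is empty. P(Xⱼ=1) = ((5-1)/5)^9 = 262144/1953125.
By linearity, E[#empty] = 5·262144/1953125 = 262144/390625.
≈ 0.671

0.671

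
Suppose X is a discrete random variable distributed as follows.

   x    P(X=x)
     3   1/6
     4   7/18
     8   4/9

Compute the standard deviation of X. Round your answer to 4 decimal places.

2.1638

E[X] = 101/18, E[X²] = 217/6
Var(X) = E[X²] − (E[X])² = 217/6 − 10201/324 = 1517/324
SD(X) = √(1517/324) ≈ 2.1638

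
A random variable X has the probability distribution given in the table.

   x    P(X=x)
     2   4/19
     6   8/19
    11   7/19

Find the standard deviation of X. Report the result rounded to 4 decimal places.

3.4028

E[X] = 7, E[X²] = 1151/19
Var(X) = E[X²] − (E[X])² = 1151/19 − 49 = 220/19
SD(X) = √(220/19) ≈ 3.4028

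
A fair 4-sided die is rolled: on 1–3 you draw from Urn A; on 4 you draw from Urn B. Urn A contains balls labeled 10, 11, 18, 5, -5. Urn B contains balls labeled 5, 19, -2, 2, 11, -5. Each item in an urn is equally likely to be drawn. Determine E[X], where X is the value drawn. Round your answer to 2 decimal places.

7.10

E[X | Urn A] = (10 + 11 + 18 + 5 − 5)/5 = 39/5
E[X | Urn B] = (5 + 19 − 2 + 2 + 11 − 5)/6 = 5
E[X] = (3/4)·39/5 + (1/4)·5 = 71/10 ≈ 7.10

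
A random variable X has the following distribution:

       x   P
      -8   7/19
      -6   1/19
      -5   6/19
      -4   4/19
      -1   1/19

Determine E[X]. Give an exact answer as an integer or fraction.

E[X] = (7/19)·(-8) + (1/19)·(-6) + (6/19)·(-5) + (4/19)·(-4) + (1/19)·(-1)
     = -109/19

-109/19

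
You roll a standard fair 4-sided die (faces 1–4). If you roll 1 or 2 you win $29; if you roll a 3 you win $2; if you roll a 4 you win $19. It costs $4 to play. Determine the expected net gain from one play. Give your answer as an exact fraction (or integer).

63/4 dollars

E[payout] = (1/4)·2 + (1/4)·19 + (1/2)·29 = 79/4
Expected profit = 79/4 − 4 = 63/4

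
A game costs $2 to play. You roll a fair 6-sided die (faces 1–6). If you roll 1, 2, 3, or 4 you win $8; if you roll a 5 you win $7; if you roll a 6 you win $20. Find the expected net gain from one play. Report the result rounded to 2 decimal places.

E[payout] = (1/6)·7 + (2/3)·8 + (1/6)·20 = 59/6
Expected profit = 59/6 − 2 = 47/6 ≈ $7.83

$7.83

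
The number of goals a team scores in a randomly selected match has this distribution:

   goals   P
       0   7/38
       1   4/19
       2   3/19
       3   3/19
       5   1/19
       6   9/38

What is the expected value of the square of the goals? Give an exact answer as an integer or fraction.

E[X²] = (7/38)·0 + (4/19)·1 + (3/19)·4 + (3/19)·9 + (1/19)·25 + (9/38)·36
     = 230/19

230/19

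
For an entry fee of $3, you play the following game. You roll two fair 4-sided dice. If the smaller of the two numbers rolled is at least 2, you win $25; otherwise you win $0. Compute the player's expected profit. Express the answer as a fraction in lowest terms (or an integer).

E[payout] = (7/16)·0 + (9/16)·25 = 225/16
Expected profit = 225/16 − 3 = 177/16

177/16 dollars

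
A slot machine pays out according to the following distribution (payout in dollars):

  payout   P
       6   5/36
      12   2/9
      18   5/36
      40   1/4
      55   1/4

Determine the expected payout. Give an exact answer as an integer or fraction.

119/4 dollars

E[X] = (5/36)·6 + (2/9)·12 + (5/36)·18 + (1/4)·40 + (1/4)·55
     = 119/4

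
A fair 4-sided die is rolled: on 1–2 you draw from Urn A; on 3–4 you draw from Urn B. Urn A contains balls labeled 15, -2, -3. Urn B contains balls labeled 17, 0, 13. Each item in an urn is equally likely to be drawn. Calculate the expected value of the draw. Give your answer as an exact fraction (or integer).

20/3

E[X | Urn A] = (15 − 2 − 3)/3 = 10/3
E[X | Urn B] = (17 + 0 + 13)/3 = 10
E[X] = (1/2)·10/3 + (1/2)·10 = 20/3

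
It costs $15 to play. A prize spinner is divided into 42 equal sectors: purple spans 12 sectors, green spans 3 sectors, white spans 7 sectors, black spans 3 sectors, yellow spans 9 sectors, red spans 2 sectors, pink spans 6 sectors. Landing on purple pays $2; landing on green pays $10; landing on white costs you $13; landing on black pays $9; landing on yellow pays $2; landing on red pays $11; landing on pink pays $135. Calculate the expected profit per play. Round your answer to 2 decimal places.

$5.00

E[payout] = (12/42)·2 + (3/42)·10 + (7/42)·(-13) + (3/42)·9 + (9/42)·2 + (2/42)·11 + (6/42)·135 = 20
Expected profit = 20 − 15 = 5 ≈ $5.00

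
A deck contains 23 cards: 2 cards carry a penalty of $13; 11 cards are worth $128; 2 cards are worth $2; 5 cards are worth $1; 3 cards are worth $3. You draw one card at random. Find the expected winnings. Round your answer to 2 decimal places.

$60.87

E[payout] = (2/23)·(-13) + (11/23)·128 + (2/23)·2 + (5/23)·1 + (3/23)·3 = 1400/23
≈ $60.87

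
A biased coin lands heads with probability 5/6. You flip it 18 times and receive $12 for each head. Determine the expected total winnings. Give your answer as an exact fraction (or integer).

$180

E[#heads] = 18·5/6 = 15 (linearity over flips).
E[winnings] = 12·15 = 180.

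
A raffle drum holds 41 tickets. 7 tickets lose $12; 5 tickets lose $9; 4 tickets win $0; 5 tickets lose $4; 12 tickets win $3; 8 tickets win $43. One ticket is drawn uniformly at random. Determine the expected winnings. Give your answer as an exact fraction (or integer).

231/41 dollars

E[payout] = (7/41)·(-12) + (5/41)·(-9) + (4/41)·0 + (5/41)·(-4) + (12/41)·3 + (8/41)·43 = 231/41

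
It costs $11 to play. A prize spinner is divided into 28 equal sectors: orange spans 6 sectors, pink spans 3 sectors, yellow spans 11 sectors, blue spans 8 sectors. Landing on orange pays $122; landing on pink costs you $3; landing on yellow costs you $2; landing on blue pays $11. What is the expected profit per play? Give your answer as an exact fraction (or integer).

481/28 dollars

E[payout] = (6/28)·122 + (3/28)·(-3) + (11/28)·(-2) + (8/28)·11 = 789/28
Expected profit = 789/28 − 11 = 481/28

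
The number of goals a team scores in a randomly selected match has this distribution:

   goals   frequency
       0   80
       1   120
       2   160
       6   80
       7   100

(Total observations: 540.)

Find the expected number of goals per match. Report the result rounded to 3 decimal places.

Total = 540, so P(goals=0) = 80/540, etc.
E[X] = (4/27)·0 + (2/9)·1 + (8/27)·2 + (4/27)·6 + (5/27)·7
     = 3 ≈ 3.000

3.000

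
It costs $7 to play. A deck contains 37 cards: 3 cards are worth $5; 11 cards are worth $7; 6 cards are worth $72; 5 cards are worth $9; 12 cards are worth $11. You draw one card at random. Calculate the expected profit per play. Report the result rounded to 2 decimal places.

$11.95

E[payout] = (3/37)·5 + (11/37)·7 + (6/37)·72 + (5/37)·9 + (12/37)·11 = 701/37
Expected profit = 701/37 − 7 = 442/37 ≈ $11.95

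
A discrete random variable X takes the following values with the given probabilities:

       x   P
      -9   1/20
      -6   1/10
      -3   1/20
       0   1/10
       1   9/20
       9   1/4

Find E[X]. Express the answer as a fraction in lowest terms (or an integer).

3/2

E[X] = (1/20)·(-9) + (1/10)·(-6) + (1/20)·(-3) + (1/10)·0 + (9/20)·1 + (1/4)·9
     = 3/2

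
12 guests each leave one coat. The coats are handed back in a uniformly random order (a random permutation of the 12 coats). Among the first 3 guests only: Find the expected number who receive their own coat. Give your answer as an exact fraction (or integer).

1/4

Let Xᵢ = 1 if person i gets their own coat. For each i, P(Xᵢ=1) = 1/12.
By linearity of expectation, E[X₁+…+X_3] = 3·(1/12) = 1/4.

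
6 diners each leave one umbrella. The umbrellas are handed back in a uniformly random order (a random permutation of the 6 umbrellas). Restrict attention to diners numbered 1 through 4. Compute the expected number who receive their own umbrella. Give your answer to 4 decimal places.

0.6667

Let Xᵢ = 1 if person i gets their own umbrella. For each i, P(Xᵢ=1) = 1/6.
By linearity of expectation, E[X₁+…+X_4] = 4·(1/6) = 2/3.
≈ 0.6667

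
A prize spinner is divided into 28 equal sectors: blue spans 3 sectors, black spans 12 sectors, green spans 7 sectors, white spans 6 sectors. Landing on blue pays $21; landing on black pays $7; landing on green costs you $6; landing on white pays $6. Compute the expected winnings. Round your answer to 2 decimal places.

$5.04

E[payout] = (3/28)·21 + (12/28)·7 + (7/28)·(-6) + (6/28)·6 = 141/28
≈ $5.04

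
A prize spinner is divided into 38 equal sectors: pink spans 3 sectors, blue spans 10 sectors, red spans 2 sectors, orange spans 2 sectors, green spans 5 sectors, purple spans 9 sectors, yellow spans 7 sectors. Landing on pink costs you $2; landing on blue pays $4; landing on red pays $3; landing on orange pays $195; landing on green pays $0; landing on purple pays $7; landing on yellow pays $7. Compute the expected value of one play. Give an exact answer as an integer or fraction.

E[payout] = (3/38)·(-2) + (10/38)·4 + (2/38)·3 + (2/38)·195 + (5/38)·0 + (9/38)·7 + (7/38)·7 = 271/19

271/19 dollars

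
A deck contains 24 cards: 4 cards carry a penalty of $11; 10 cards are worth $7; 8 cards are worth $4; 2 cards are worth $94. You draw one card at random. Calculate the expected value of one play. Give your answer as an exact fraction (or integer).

41/4 dollars

E[payout] = (4/24)·(-11) + (10/24)·7 + (8/24)·4 + (2/24)·94 = 41/4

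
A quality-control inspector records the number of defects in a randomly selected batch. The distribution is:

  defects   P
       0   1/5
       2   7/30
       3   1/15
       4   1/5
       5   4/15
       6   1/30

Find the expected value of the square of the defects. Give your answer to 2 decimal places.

E[X²] = (1/5)·0 + (7/30)·4 + (1/15)·9 + (1/5)·16 + (4/15)·25 + (1/30)·36
     = 63/5 ≈ 12.60

12.60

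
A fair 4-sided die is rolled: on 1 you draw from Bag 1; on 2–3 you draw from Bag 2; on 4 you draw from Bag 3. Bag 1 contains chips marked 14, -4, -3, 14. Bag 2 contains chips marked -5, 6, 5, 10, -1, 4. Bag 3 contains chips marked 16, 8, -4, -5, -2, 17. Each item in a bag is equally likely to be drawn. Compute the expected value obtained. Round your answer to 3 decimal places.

4.146

E[X | Bag 1] = (14 − 4 − 3 + 14)/4 = 21/4
E[X | Bag 2] = (-5 + 6 + 5 + 10 − 1 + 4)/6 = 19/6
E[X | Bag 3] = (16 + 8 − 4 − 5 − 2 + 17)/6 = 5
E[X] = (1/4)·21/4 + (1/2)·19/6 + (1/4)·5 = 199/48 ≈ 4.146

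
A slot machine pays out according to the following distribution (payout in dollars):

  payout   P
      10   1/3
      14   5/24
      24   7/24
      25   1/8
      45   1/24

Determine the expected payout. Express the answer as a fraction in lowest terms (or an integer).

73/4 dollars

E[X] = (1/3)·10 + (5/24)·14 + (7/24)·24 + (1/8)·25 + (1/24)·45
     = 73/4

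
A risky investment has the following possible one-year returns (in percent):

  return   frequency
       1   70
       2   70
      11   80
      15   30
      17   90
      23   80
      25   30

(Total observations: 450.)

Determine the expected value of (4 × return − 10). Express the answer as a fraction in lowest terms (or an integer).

Total = 450, so P(return=1) = 70/450, etc.
E[4x-10] = (7/45)·(-6) + (7/45)·(-2) + (8/45)·34 + (1/15)·50 + (1/5)·58 + (8/45)·82 + (1/15)·90
     = 1814/45

1814/45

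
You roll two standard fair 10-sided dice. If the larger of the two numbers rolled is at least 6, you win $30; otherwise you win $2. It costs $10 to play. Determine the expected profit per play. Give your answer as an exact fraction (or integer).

E[payout] = (1/4)·2 + (3/4)·30 = 23
Expected profit = 23 − 10 = 13

$13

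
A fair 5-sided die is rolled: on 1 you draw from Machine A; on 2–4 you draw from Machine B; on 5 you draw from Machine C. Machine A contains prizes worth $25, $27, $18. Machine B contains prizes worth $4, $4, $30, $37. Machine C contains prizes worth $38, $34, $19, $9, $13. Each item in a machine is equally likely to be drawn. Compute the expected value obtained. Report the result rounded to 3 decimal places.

$20.437

E[X | Machine A] = (25 + 27 + 18)/3 = 70/3
E[X | Machine B] = (4 + 4 + 30 + 37)/4 = 75/4
E[X | Machine C] = (38 + 34 + 19 + 9 + 13)/5 = 113/5
E[X] = (1/5)·70/3 + (3/5)·75/4 + (1/5)·113/5 = 6131/300 ≈ 20.437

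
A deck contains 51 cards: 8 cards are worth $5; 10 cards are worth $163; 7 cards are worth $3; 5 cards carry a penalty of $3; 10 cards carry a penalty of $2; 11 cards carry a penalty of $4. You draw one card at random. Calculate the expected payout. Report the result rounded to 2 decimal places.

E[payout] = (8/51)·5 + (10/51)·163 + (7/51)·3 + (5/51)·(-3) + (10/51)·(-2) + (11/51)·(-4) = 1612/51
≈ $31.61

$31.61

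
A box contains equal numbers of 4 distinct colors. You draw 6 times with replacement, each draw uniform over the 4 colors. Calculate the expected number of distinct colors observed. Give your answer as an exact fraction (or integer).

3367/1024

Let Xⱼ=1 if type j appears at least once. P(Xⱼ=1) = 1 − ((4−1)/4)^6 = 3367/4096.
E[#distinct] = 4·3367/4096 = 3367/1024.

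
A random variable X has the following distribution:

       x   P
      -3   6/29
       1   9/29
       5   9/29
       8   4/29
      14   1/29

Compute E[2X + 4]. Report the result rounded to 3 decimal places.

E[2x+4] = (6/29)·(-2) + (9/29)·6 + (9/29)·14 + (4/29)·20 + (1/29)·32
     = 280/29 ≈ 9.655

9.655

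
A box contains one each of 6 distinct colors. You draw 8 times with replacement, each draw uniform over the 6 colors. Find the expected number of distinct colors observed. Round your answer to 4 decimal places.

Let Xⱼ=1 if type j appears at least once. P(Xⱼ=1) = 1 − ((6−1)/6)^8 = 1288991/1679616.
E[#distinct] = 6·1288991/1679616 = 1288991/279936.
≈ 4.6046

4.6046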